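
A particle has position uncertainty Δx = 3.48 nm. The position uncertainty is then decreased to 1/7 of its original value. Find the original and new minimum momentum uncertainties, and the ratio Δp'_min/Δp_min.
Original Δp_min = 1.515 × 10^-26 kg·m/s; new Δp'_min = 1.061 × 10^-25 kg·m/s; ratio Δp'_min/Δp_min = 7.

From the uncertainty principle ΔxΔp ≥ ℏ/2, the minimum momentum uncertainty is Δp_min = ℏ/(2Δx).

Original (Δx = 3.48 nm = 3.480e-09 m):
Δp_min = (1.055e-34 J·s)/(2 × 3.480e-09 m) = 1.515e-26 kg·m/s

When Δx → (1/7)Δx:
Δp'_min = ℏ/(2 × (1/7)Δx) = 7 × ℏ/(2Δx) = 7 × Δp_min
Δp'_min = 7 × 1.515e-26 kg·m/s = 1.061e-25 kg·m/s

Since Δp_min ∝ 1/Δx, when Δx is decreased to 1/7 of its original value, Δp_min increases to 7 times its original value.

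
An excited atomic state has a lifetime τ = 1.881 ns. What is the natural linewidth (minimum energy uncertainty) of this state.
174.963 neV

Using the energy-time uncertainty principle:
ΔEΔt ≥ ℏ/2

The lifetime τ represents the time uncertainty Δt.
The natural linewidth (minimum energy uncertainty) is:

ΔE = ℏ/(2τ)
ΔE = (1.055e-34 J·s) / (2 × 1.881e-09 s)
ΔE = 2.803e-26 J = 174.963 neV

This natural linewidth limits the precision of spectroscopic measurements.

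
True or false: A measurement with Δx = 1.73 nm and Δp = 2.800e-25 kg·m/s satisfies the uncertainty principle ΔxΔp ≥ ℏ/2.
Yes, it satisfies the uncertainty principle.

Calculate the product ΔxΔp:
ΔxΔp = (1.730e-09 m) × (2.800e-25 kg·m/s)
ΔxΔp = 4.844e-34 J·s

Compare to the minimum allowed value ℏ/2:
ℏ/2 = 5.273e-35 J·s

Since ΔxΔp = 4.844e-34 J·s ≥ 5.273e-35 J·s = ℏ/2,
the measurement satisfies the uncertainty principle.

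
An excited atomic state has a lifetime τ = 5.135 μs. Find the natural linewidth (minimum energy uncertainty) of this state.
64.091 peV

Using the energy-time uncertainty principle:
ΔEΔt ≥ ℏ/2

The lifetime τ represents the time uncertainty Δt.
The natural linewidth (minimum energy uncertainty) is:

ΔE = ℏ/(2τ)
ΔE = (1.055e-34 J·s) / (2 × 5.135e-06 s)
ΔE = 1.027e-29 J = 64.091 peV

This natural linewidth limits the precision of spectroscopic measurements.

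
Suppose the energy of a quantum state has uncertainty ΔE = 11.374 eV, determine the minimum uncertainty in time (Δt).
28.935 as

Using the energy-time uncertainty principle:
ΔEΔt ≥ ℏ/2

The minimum uncertainty in time is:
Δt_min = ℏ/(2ΔE)
Δt_min = (1.055e-34 J·s) / (2 × 1.822e-18 J)
Δt_min = 2.893e-17 s = 28.935 as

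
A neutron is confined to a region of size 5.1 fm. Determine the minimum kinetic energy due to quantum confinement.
199.166 keV

Using the uncertainty principle:

1. Position uncertainty: Δx ≈ 5.100e-15 m
2. Minimum momentum uncertainty: Δp = ℏ/(2Δx) = 1.034e-20 kg·m/s
3. Minimum kinetic energy:
   KE = (Δp)²/(2m) = (1.034e-20)²/(2 × 1.675e-27 kg)
   KE = 3.191e-14 J = 199.166 keV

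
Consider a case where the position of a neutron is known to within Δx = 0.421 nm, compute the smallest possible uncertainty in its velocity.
74.777 m/s

Using the Heisenberg uncertainty principle and Δp = mΔv:
ΔxΔp ≥ ℏ/2
Δx(mΔv) ≥ ℏ/2

The minimum uncertainty in velocity is:
Δv_min = ℏ/(2mΔx)
Δv_min = (1.055e-34 J·s) / (2 × 1.675e-27 kg × 4.210e-10 m)
Δv_min = 7.478e+01 m/s = 74.777 m/s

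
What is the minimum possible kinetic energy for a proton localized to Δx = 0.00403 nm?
319.407 meV

Localizing a particle requires giving it sufficient momentum uncertainty:

1. From uncertainty principle: Δp ≥ ℏ/(2Δx)
   Δp_min = (1.055e-34 J·s) / (2 × 4.030e-12 m)
   Δp_min = 1.308e-23 kg·m/s

2. This momentum uncertainty corresponds to kinetic energy:
   KE ≈ (Δp)²/(2m) = (1.308e-23)²/(2 × 1.673e-27 kg)
   KE = 5.117e-20 J = 319.407 meV

Tighter localization requires more energy.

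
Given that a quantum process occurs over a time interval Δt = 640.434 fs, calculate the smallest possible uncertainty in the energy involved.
513.880 μeV

Using the energy-time uncertainty principle:
ΔEΔt ≥ ℏ/2

The minimum uncertainty in energy is:
ΔE_min = ℏ/(2Δt)
ΔE_min = (1.055e-34 J·s) / (2 × 6.404e-13 s)
ΔE_min = 8.233e-23 J = 513.880 μeV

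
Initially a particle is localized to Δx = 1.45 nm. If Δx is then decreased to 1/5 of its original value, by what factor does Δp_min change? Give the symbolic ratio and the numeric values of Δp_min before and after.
Original Δp_min = 3.636 × 10^-26 kg·m/s; new Δp'_min = 1.818 × 10^-25 kg·m/s; ratio Δp'_min/Δp_min = 5.

From the uncertainty principle ΔxΔp ≥ ℏ/2, the minimum momentum uncertainty is Δp_min = ℏ/(2Δx).

Original (Δx = 1.45 nm = 1.450e-09 m):
Δp_min = (1.055e-34 J·s)/(2 × 1.450e-09 m) = 3.636e-26 kg·m/s

When Δx → (1/5)Δx:
Δp'_min = ℏ/(2 × (1/5)Δx) = 5 × ℏ/(2Δx) = 5 × Δp_min
Δp'_min = 5 × 3.636e-26 kg·m/s = 1.818e-25 kg·m/s

Since Δp_min ∝ 1/Δx, when Δx is decreased to 1/5 of its original value, Δp_min increases to 5 times its original value.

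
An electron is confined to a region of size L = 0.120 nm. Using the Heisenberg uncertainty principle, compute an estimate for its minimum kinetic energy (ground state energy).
661.455 meV

Using the uncertainty principle to estimate ground state energy:

1. The position uncertainty is approximately the confinement size:
   Δx ≈ L = 1.200e-10 m

2. From ΔxΔp ≥ ℏ/2, the minimum momentum uncertainty is:
   Δp ≈ ℏ/(2L) = 4.394e-25 kg·m/s

3. The kinetic energy is approximately:
   KE ≈ (Δp)²/(2m) = (4.394e-25)²/(2 × 9.109e-31 kg)
   KE ≈ 1.060e-19 J = 661.455 meV

This is an order-of-magnitude estimate of the ground state energy.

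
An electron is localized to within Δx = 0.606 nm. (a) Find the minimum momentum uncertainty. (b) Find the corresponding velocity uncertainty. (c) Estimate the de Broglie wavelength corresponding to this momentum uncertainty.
(a) Δp_min = 8.701 × 10^-26 kg·m/s
(b) Δv_min = 95.518 km/s
(c) λ_dB = 7.615 nm

Step-by-step:

(a) From the uncertainty principle:
Δp_min = ℏ/(2Δx) = (1.055e-34 J·s)/(2 × 6.060e-10 m) = 8.701e-26 kg·m/s

(b) The velocity uncertainty:
Δv = Δp/m = (8.701e-26 kg·m/s)/(9.109e-31 kg) = 9.552e+04 m/s = 95.518 km/s

(c) The de Broglie wavelength for this momentum:
λ = h/p = (6.626e-34 J·s)/(8.701e-26 kg·m/s) = 7.615e-09 m = 7.615 nm

Note: The de Broglie wavelength is comparable to the localization size, as expected from wave-particle duality.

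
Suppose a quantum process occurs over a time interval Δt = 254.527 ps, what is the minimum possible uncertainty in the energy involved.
1.293 μeV

Using the energy-time uncertainty principle:
ΔEΔt ≥ ℏ/2

The minimum uncertainty in energy is:
ΔE_min = ℏ/(2Δt)
ΔE_min = (1.055e-34 J·s) / (2 × 2.545e-10 s)
ΔE_min = 2.072e-25 J = 1.293 μeV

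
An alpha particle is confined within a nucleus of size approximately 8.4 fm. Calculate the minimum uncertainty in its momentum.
6.277 × 10^-21 kg·m/s

Using the Heisenberg uncertainty principle:
ΔxΔp ≥ ℏ/2

With Δx ≈ L = 8.400e-15 m (the confinement size):
Δp_min = ℏ/(2Δx)
Δp_min = (1.055e-34 J·s) / (2 × 8.400e-15 m)
Δp_min = 6.277e-21 kg·m/s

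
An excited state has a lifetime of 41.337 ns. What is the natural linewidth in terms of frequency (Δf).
1.925 MHz

Using the energy-time uncertainty principle and E = hf:
ΔEΔt ≥ ℏ/2
hΔf·Δt ≥ ℏ/2

The minimum frequency uncertainty is:
Δf = ℏ/(2hτ) = 1/(4πτ)
Δf = 1/(4π × 4.134e-08 s)
Δf = 1.925e+06 Hz = 1.925 MHz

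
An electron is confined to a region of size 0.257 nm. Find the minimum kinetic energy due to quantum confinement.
144.210 meV

Using the uncertainty principle:

1. Position uncertainty: Δx ≈ 2.570e-10 m
2. Minimum momentum uncertainty: Δp = ℏ/(2Δx) = 2.052e-25 kg·m/s
3. Minimum kinetic energy:
   KE = (Δp)²/(2m) = (2.052e-25)²/(2 × 9.109e-31 kg)
   KE = 2.311e-20 J = 144.210 meV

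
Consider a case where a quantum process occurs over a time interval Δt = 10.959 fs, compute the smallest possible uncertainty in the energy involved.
30.031 meV

Using the energy-time uncertainty principle:
ΔEΔt ≥ ℏ/2

The minimum uncertainty in energy is:
ΔE_min = ℏ/(2Δt)
ΔE_min = (1.055e-34 J·s) / (2 × 1.096e-14 s)
ΔE_min = 4.811e-21 J = 30.031 meV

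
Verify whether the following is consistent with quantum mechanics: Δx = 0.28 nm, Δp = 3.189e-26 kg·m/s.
No, it violates the uncertainty principle (impossible measurement).

Calculate the product ΔxΔp:
ΔxΔp = (2.800e-10 m) × (3.189e-26 kg·m/s)
ΔxΔp = 8.929e-36 J·s

Compare to the minimum allowed value ℏ/2:
ℏ/2 = 5.273e-35 J·s

Since ΔxΔp = 8.929e-36 J·s < 5.273e-35 J·s = ℏ/2,
the measurement violates the uncertainty principle.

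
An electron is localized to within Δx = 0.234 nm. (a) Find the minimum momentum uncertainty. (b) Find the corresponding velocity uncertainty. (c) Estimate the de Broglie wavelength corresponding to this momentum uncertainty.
(a) Δp_min = 2.253 × 10^-25 kg·m/s
(b) Δv_min = 247.367 km/s
(c) λ_dB = 2.941 nm

Step-by-step:

(a) From the uncertainty principle:
Δp_min = ℏ/(2Δx) = (1.055e-34 J·s)/(2 × 2.340e-10 m) = 2.253e-25 kg·m/s

(b) The velocity uncertainty:
Δv = Δp/m = (2.253e-25 kg·m/s)/(9.109e-31 kg) = 2.474e+05 m/s = 247.367 km/s

(c) The de Broglie wavelength for this momentum:
λ = h/p = (6.626e-34 J·s)/(2.253e-25 kg·m/s) = 2.941e-09 m = 2.941 nm

Note: The de Broglie wavelength is comparable to the localization size, as expected from wave-particle duality.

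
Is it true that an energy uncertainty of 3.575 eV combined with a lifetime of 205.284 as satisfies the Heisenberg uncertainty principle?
Yes, it satisfies the uncertainty relation.

Calculate the product ΔEΔt:
ΔE = 3.575 eV = 5.728e-19 J
ΔEΔt = (5.728e-19 J) × (2.053e-16 s)
ΔEΔt = 1.176e-34 J·s

Compare to the minimum allowed value ℏ/2:
ℏ/2 = 5.273e-35 J·s

Since ΔEΔt = 1.176e-34 J·s ≥ 5.273e-35 J·s = ℏ/2,
this satisfies the uncertainty relation.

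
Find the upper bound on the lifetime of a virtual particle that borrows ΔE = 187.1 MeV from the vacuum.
1.759 ys

Using the energy-time uncertainty principle:
ΔEΔt ≥ ℏ/2

For a virtual particle borrowing energy ΔE, the maximum lifetime is:
Δt_max = ℏ/(2ΔE)

Converting energy:
ΔE = 187.1 MeV = 2.998e-11 J

Δt_max = (1.055e-34 J·s) / (2 × 2.998e-11 J)
Δt_max = 1.759e-24 s = 1.759 ys

Virtual particles with higher borrowed energy exist for shorter times.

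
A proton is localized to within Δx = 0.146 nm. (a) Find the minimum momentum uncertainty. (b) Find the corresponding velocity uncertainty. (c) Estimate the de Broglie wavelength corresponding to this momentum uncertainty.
(a) Δp_min = 3.612 × 10^-25 kg·m/s
(b) Δv_min = 215.921 m/s
(c) λ_dB = 1.835 nm

Step-by-step:

(a) From the uncertainty principle:
Δp_min = ℏ/(2Δx) = (1.055e-34 J·s)/(2 × 1.460e-10 m) = 3.612e-25 kg·m/s

(b) The velocity uncertainty:
Δv = Δp/m = (3.612e-25 kg·m/s)/(1.673e-27 kg) = 2.159e+02 m/s = 215.921 m/s

(c) The de Broglie wavelength for this momentum:
λ = h/p = (6.626e-34 J·s)/(3.612e-25 kg·m/s) = 1.835e-09 m = 1.835 nm

Note: The de Broglie wavelength is comparable to the localization size, as expected from wave-particle duality.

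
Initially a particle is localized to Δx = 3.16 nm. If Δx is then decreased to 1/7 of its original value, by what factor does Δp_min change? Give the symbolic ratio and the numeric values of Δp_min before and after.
Original Δp_min = 1.669 × 10^-26 kg·m/s; new Δp'_min = 1.168 × 10^-25 kg·m/s; ratio Δp'_min/Δp_min = 7.

From the uncertainty principle ΔxΔp ≥ ℏ/2, the minimum momentum uncertainty is Δp_min = ℏ/(2Δx).

Original (Δx = 3.16 nm = 3.160e-09 m):
Δp_min = (1.055e-34 J·s)/(2 × 3.160e-09 m) = 1.669e-26 kg·m/s

When Δx → (1/7)Δx:
Δp'_min = ℏ/(2 × (1/7)Δx) = 7 × ℏ/(2Δx) = 7 × Δp_min
Δp'_min = 7 × 1.669e-26 kg·m/s = 1.168e-25 kg·m/s

Since Δp_min ∝ 1/Δx, when Δx is decreased to 1/7 of its original value, Δp_min increases to 7 times its original value.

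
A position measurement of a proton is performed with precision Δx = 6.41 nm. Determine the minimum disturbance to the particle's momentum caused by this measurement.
8.226 × 10^-27 kg·m/s

The uncertainty principle implies that measuring position disturbs momentum:
ΔxΔp ≥ ℏ/2

When we measure position with precision Δx, we necessarily introduce a momentum uncertainty:
Δp ≥ ℏ/(2Δx)
Δp_min = (1.055e-34 J·s) / (2 × 6.410e-09 m)
Δp_min = 8.226e-27 kg·m/s

The more precisely we measure position, the greater the momentum disturbance.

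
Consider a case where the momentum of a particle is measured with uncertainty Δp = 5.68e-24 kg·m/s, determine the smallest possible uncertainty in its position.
9.283 pm

Using the Heisenberg uncertainty principle:
ΔxΔp ≥ ℏ/2

The minimum uncertainty in position is:
Δx_min = ℏ/(2Δp)
Δx_min = (1.055e-34 J·s) / (2 × 5.680e-24 kg·m/s)
Δx_min = 9.283e-12 m = 9.283 pm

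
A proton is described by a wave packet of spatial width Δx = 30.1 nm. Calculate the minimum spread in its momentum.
1.752 × 10^-27 kg·m/s

For a wave packet, the spatial width Δx and momentum spread Δp are related by the uncertainty principle:
ΔxΔp ≥ ℏ/2

The minimum momentum spread is:
Δp_min = ℏ/(2Δx)
Δp_min = (1.055e-34 J·s) / (2 × 3.010e-08 m)
Δp_min = 1.752e-27 kg·m/s

A wave packet cannot have both a well-defined position and well-defined momentum.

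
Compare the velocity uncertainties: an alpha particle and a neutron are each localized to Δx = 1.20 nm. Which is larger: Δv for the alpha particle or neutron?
The neutron has the larger minimum velocity uncertainty, by a ratio of 4.0.

For both particles, Δp_min = ℏ/(2Δx) = 4.394e-26 kg·m/s (same for both).

The velocity uncertainty is Δv = Δp/m:
- alpha particle: Δv = 4.394e-26 / 6.645e-27 = 6.613e+00 m/s = 6.613 m/s
- neutron: Δv = 4.394e-26 / 1.675e-27 = 2.623e+01 m/s = 26.234 m/s

Ratio: 2.623e+01 / 6.613e+00 = 4.0

The lighter particle has larger velocity uncertainty because Δv ∝ 1/m.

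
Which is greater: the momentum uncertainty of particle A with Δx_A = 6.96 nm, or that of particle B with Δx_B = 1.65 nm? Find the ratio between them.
Particle B has the larger minimum momentum uncertainty, by a factor of 4.22.

For each particle, the minimum momentum uncertainty is Δp_min = ℏ/(2Δx):

Particle A: Δp_A = ℏ/(2×6.960e-09 m) = 7.576e-27 kg·m/s
Particle B: Δp_B = ℏ/(2×1.650e-09 m) = 3.196e-26 kg·m/s

Ratio: Δp_B/Δp_A = 4.22

Since Δp_min ∝ 1/Δx, the particle with smaller position uncertainty (B) has larger momentum uncertainty.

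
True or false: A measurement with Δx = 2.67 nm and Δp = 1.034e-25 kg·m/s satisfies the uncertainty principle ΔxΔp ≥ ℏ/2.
Yes, it satisfies the uncertainty principle.

Calculate the product ΔxΔp:
ΔxΔp = (2.670e-09 m) × (1.034e-25 kg·m/s)
ΔxΔp = 2.761e-34 J·s

Compare to the minimum allowed value ℏ/2:
ℏ/2 = 5.273e-35 J·s

Since ΔxΔp = 2.761e-34 J·s ≥ 5.273e-35 J·s = ℏ/2,
the measurement satisfies the uncertainty principle.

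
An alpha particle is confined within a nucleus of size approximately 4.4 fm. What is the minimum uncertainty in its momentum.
1.198 × 10^-20 kg·m/s

Using the Heisenberg uncertainty principle:
ΔxΔp ≥ ℏ/2

With Δx ≈ L = 4.400e-15 m (the confinement size):
Δp_min = ℏ/(2Δx)
Δp_min = (1.055e-34 J·s) / (2 × 4.400e-15 m)
Δp_min = 1.198e-20 kg·m/s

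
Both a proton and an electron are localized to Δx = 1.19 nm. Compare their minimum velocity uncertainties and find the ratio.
The electron has the larger minimum velocity uncertainty, by a ratio of 1836.2.

For both particles, Δp_min = ℏ/(2Δx) = 4.431e-26 kg·m/s (same for both).

The velocity uncertainty is Δv = Δp/m:
- proton: Δv = 4.431e-26 / 1.673e-27 = 2.649e+01 m/s = 26.491 m/s
- electron: Δv = 4.431e-26 / 9.109e-31 = 4.864e+04 m/s = 48.642 km/s

Ratio: 4.864e+04 / 2.649e+01 = 1836.2

The lighter particle has larger velocity uncertainty because Δv ∝ 1/m.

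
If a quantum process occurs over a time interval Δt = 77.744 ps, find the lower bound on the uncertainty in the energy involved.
4.233 μeV

Using the energy-time uncertainty principle:
ΔEΔt ≥ ℏ/2

The minimum uncertainty in energy is:
ΔE_min = ℏ/(2Δt)
ΔE_min = (1.055e-34 J·s) / (2 × 7.774e-11 s)
ΔE_min = 6.782e-25 J = 4.233 μeV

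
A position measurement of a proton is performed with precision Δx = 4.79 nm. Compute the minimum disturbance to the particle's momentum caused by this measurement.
1.101 × 10^-26 kg·m/s

The uncertainty principle implies that measuring position disturbs momentum:
ΔxΔp ≥ ℏ/2

When we measure position with precision Δx, we necessarily introduce a momentum uncertainty:
Δp ≥ ℏ/(2Δx)
Δp_min = (1.055e-34 J·s) / (2 × 4.790e-09 m)
Δp_min = 1.101e-26 kg·m/s

The more precisely we measure position, the greater the momentum disturbance.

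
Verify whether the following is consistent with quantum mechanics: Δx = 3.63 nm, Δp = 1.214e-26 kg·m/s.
No, it violates the uncertainty principle (impossible measurement).

Calculate the product ΔxΔp:
ΔxΔp = (3.630e-09 m) × (1.214e-26 kg·m/s)
ΔxΔp = 4.407e-35 J·s

Compare to the minimum allowed value ℏ/2:
ℏ/2 = 5.273e-35 J·s

Since ΔxΔp = 4.407e-35 J·s < 5.273e-35 J·s = ℏ/2,
the measurement violates the uncertainty principle.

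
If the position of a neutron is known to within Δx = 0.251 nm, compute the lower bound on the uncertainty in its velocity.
125.423 m/s

Using the Heisenberg uncertainty principle and Δp = mΔv:
ΔxΔp ≥ ℏ/2
Δx(mΔv) ≥ ℏ/2

The minimum uncertainty in velocity is:
Δv_min = ℏ/(2mΔx)
Δv_min = (1.055e-34 J·s) / (2 × 1.675e-27 kg × 2.510e-10 m)
Δv_min = 1.254e+02 m/s = 125.423 m/s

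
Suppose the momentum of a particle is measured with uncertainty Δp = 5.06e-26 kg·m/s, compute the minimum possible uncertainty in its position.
1.042 nm

Using the Heisenberg uncertainty principle:
ΔxΔp ≥ ℏ/2

The minimum uncertainty in position is:
Δx_min = ℏ/(2Δp)
Δx_min = (1.055e-34 J·s) / (2 × 5.060e-26 kg·m/s)
Δx_min = 1.042e-09 m = 1.042 nm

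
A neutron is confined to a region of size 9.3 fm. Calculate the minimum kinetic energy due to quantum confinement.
59.895 keV

Using the uncertainty principle:

1. Position uncertainty: Δx ≈ 9.300e-15 m
2. Minimum momentum uncertainty: Δp = ℏ/(2Δx) = 5.670e-21 kg·m/s
3. Minimum kinetic energy:
   KE = (Δp)²/(2m) = (5.670e-21)²/(2 × 1.675e-27 kg)
   KE = 9.596e-15 J = 59.895 keV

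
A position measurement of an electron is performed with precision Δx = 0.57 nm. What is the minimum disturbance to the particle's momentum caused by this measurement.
9.251 × 10^-26 kg·m/s

The uncertainty principle implies that measuring position disturbs momentum:
ΔxΔp ≥ ℏ/2

When we measure position with precision Δx, we necessarily introduce a momentum uncertainty:
Δp ≥ ℏ/(2Δx)
Δp_min = (1.055e-34 J·s) / (2 × 5.700e-10 m)
Δp_min = 9.251e-26 kg·m/s

The more precisely we measure position, the greater the momentum disturbance.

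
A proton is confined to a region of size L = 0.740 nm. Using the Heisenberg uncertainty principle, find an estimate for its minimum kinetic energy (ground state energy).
9.473 μeV

Using the uncertainty principle to estimate ground state energy:

1. The position uncertainty is approximately the confinement size:
   Δx ≈ L = 7.400e-10 m

2. From ΔxΔp ≥ ℏ/2, the minimum momentum uncertainty is:
   Δp ≈ ℏ/(2L) = 7.125e-26 kg·m/s

3. The kinetic energy is approximately:
   KE ≈ (Δp)²/(2m) = (7.125e-26)²/(2 × 1.673e-27 kg)
   KE ≈ 1.518e-24 J = 9.473 μeV

This is an order-of-magnitude estimate of the ground state energy.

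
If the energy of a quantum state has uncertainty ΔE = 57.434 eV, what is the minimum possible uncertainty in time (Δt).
5.730 as

Using the energy-time uncertainty principle:
ΔEΔt ≥ ℏ/2

The minimum uncertainty in time is:
Δt_min = ℏ/(2ΔE)
Δt_min = (1.055e-34 J·s) / (2 × 9.202e-18 J)
Δt_min = 5.730e-18 s = 5.730 as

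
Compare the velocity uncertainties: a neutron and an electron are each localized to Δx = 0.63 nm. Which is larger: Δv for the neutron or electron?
The electron has the larger minimum velocity uncertainty, by a ratio of 1838.7.

For both particles, Δp_min = ℏ/(2Δx) = 8.370e-26 kg·m/s (same for both).

The velocity uncertainty is Δv = Δp/m:
- neutron: Δv = 8.370e-26 / 1.675e-27 = 4.997e+01 m/s = 49.970 m/s
- electron: Δv = 8.370e-26 / 9.109e-31 = 9.188e+04 m/s = 91.879 km/s

Ratio: 9.188e+04 / 4.997e+01 = 1838.7

The lighter particle has larger velocity uncertainty because Δv ∝ 1/m.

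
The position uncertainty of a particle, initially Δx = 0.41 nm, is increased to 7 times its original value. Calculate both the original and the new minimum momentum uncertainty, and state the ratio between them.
Original Δp_min = 1.286 × 10^-25 kg·m/s; new Δp'_min = 1.837 × 10^-26 kg·m/s; ratio Δp'_min/Δp_min = 1/7.

From the uncertainty principle ΔxΔp ≥ ℏ/2, the minimum momentum uncertainty is Δp_min = ℏ/(2Δx).

Original (Δx = 0.41 nm = 4.100e-10 m):
Δp_min = (1.055e-34 J·s)/(2 × 4.100e-10 m) = 1.286e-25 kg·m/s

When Δx → 7Δx:
Δp'_min = ℏ/(2 × 7Δx) = (1/7) × ℏ/(2Δx) = (1/7) × Δp_min
Δp'_min = 1/7 × 1.286e-25 kg·m/s = 1.837e-26 kg·m/s

Since Δp_min ∝ 1/Δx, when Δx is increased to 7 times its original value, Δp_min decreases to 1/7 of its original value.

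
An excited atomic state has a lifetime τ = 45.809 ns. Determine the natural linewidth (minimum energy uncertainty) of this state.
7.184 neV

Using the energy-time uncertainty principle:
ΔEΔt ≥ ℏ/2

The lifetime τ represents the time uncertainty Δt.
The natural linewidth (minimum energy uncertainty) is:

ΔE = ℏ/(2τ)
ΔE = (1.055e-34 J·s) / (2 × 4.581e-08 s)
ΔE = 1.151e-27 J = 7.184 neV

This natural linewidth limits the precision of spectroscopic measurements.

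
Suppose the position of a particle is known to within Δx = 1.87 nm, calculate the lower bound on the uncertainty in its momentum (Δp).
2.820 × 10^-26 kg·m/s

Using the Heisenberg uncertainty principle:
ΔxΔp ≥ ℏ/2

The minimum uncertainty in momentum is:
Δp_min = ℏ/(2Δx)
Δp_min = (1.055e-34 J·s) / (2 × 1.870e-09 m)
Δp_min = 2.820e-26 kg·m/s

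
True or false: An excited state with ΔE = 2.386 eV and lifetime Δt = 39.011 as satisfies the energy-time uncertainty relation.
No, it violates the uncertainty relation.

Calculate the product ΔEΔt:
ΔE = 2.386 eV = 3.823e-19 J
ΔEΔt = (3.823e-19 J) × (3.901e-17 s)
ΔEΔt = 1.491e-35 J·s

Compare to the minimum allowed value ℏ/2:
ℏ/2 = 5.273e-35 J·s

Since ΔEΔt = 1.491e-35 J·s < 5.273e-35 J·s = ℏ/2,
this violates the uncertainty relation.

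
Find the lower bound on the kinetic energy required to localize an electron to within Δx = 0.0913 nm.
1.143 eV

Localizing a particle requires giving it sufficient momentum uncertainty:

1. From uncertainty principle: Δp ≥ ℏ/(2Δx)
   Δp_min = (1.055e-34 J·s) / (2 × 9.130e-11 m)
   Δp_min = 5.775e-25 kg·m/s

2. This momentum uncertainty corresponds to kinetic energy:
   KE ≈ (Δp)²/(2m) = (5.775e-25)²/(2 × 9.109e-31 kg)
   KE = 1.831e-19 J = 1.143 eV

Tighter localization requires more energy.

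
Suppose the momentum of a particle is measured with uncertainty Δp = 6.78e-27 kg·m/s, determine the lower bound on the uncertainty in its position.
7.777 nm

Using the Heisenberg uncertainty principle:
ΔxΔp ≥ ℏ/2

The minimum uncertainty in position is:
Δx_min = ℏ/(2Δp)
Δx_min = (1.055e-34 J·s) / (2 × 6.780e-27 kg·m/s)
Δx_min = 7.777e-09 m = 7.777 nm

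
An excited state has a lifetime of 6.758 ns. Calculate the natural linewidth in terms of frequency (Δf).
11.775 MHz

Using the energy-time uncertainty principle and E = hf:
ΔEΔt ≥ ℏ/2
hΔf·Δt ≥ ℏ/2

The minimum frequency uncertainty is:
Δf = ℏ/(2hτ) = 1/(4πτ)
Δf = 1/(4π × 6.758e-09 s)
Δf = 1.178e+07 Hz = 11.775 MHz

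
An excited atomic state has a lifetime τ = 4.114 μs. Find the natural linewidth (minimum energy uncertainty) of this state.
79.997 peV

Using the energy-time uncertainty principle:
ΔEΔt ≥ ℏ/2

The lifetime τ represents the time uncertainty Δt.
The natural linewidth (minimum energy uncertainty) is:

ΔE = ℏ/(2τ)
ΔE = (1.055e-34 J·s) / (2 × 4.114e-06 s)
ΔE = 1.282e-29 J = 79.997 peV

This natural linewidth limits the precision of spectroscopic measurements.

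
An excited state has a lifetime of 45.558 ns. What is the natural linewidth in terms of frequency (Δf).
1.747 MHz

Using the energy-time uncertainty principle and E = hf:
ΔEΔt ≥ ℏ/2
hΔf·Δt ≥ ℏ/2

The minimum frequency uncertainty is:
Δf = ℏ/(2hτ) = 1/(4πτ)
Δf = 1/(4π × 4.556e-08 s)
Δf = 1.747e+06 Hz = 1.747 MHz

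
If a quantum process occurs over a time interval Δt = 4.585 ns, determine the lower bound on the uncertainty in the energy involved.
71.779 neV

Using the energy-time uncertainty principle:
ΔEΔt ≥ ℏ/2

The minimum uncertainty in energy is:
ΔE_min = ℏ/(2Δt)
ΔE_min = (1.055e-34 J·s) / (2 × 4.585e-09 s)
ΔE_min = 1.150e-26 J = 71.779 neV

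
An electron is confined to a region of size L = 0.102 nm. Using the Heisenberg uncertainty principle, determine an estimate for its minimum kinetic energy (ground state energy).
915.509 meV

Using the uncertainty principle to estimate ground state energy:

1. The position uncertainty is approximately the confinement size:
   Δx ≈ L = 1.020e-10 m

2. From ΔxΔp ≥ ℏ/2, the minimum momentum uncertainty is:
   Δp ≈ ℏ/(2L) = 5.169e-25 kg·m/s

3. The kinetic energy is approximately:
   KE ≈ (Δp)²/(2m) = (5.169e-25)²/(2 × 9.109e-31 kg)
   KE ≈ 1.467e-19 J = 915.509 meV

This is an order-of-magnitude estimate of the ground state energy.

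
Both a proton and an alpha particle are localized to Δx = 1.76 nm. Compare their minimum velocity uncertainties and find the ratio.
The proton has the larger minimum velocity uncertainty, by a ratio of 4.0.

For both particles, Δp_min = ℏ/(2Δx) = 2.996e-26 kg·m/s (same for both).

The velocity uncertainty is Δv = Δp/m:
- proton: Δv = 2.996e-26 / 1.673e-27 = 1.791e+01 m/s = 17.912 m/s
- alpha particle: Δv = 2.996e-26 / 6.645e-27 = 4.509e+00 m/s = 4.509 m/s

Ratio: 1.791e+01 / 4.509e+00 = 4.0

The lighter particle has larger velocity uncertainty because Δv ∝ 1/m.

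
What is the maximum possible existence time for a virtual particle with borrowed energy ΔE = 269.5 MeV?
1.221 ys

Using the energy-time uncertainty principle:
ΔEΔt ≥ ℏ/2

For a virtual particle borrowing energy ΔE, the maximum lifetime is:
Δt_max = ℏ/(2ΔE)

Converting energy:
ΔE = 269.5 MeV = 4.318e-11 J

Δt_max = (1.055e-34 J·s) / (2 × 4.318e-11 J)
Δt_max = 1.221e-24 s = 1.221 ys

Virtual particles with higher borrowed energy exist for shorter times.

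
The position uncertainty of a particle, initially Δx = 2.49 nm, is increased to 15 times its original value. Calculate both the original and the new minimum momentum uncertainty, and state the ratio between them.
Original Δp_min = 2.118 × 10^-26 kg·m/s; new Δp'_min = 1.412 × 10^-27 kg·m/s; ratio Δp'_min/Δp_min = 1/15.

From the uncertainty principle ΔxΔp ≥ ℏ/2, the minimum momentum uncertainty is Δp_min = ℏ/(2Δx).

Original (Δx = 2.49 nm = 2.490e-09 m):
Δp_min = (1.055e-34 J·s)/(2 × 2.490e-09 m) = 2.118e-26 kg·m/s

When Δx → 15Δx:
Δp'_min = ℏ/(2 × 15Δx) = (1/15) × ℏ/(2Δx) = (1/15) × Δp_min
Δp'_min = 1/15 × 2.118e-26 kg·m/s = 1.412e-27 kg·m/s

Since Δp_min ∝ 1/Δx, when Δx is increased to 15 times its original value, Δp_min decreases to 1/15 of its original value.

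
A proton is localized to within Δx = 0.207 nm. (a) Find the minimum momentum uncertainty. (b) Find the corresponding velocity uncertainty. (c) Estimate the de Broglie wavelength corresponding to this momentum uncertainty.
(a) Δp_min = 2.547 × 10^-25 kg·m/s
(b) Δv_min = 152.292 m/s
(c) λ_dB = 2.601 nm

Step-by-step:

(a) From the uncertainty principle:
Δp_min = ℏ/(2Δx) = (1.055e-34 J·s)/(2 × 2.070e-10 m) = 2.547e-25 kg·m/s

(b) The velocity uncertainty:
Δv = Δp/m = (2.547e-25 kg·m/s)/(1.673e-27 kg) = 1.523e+02 m/s = 152.292 m/s

(c) The de Broglie wavelength for this momentum:
λ = h/p = (6.626e-34 J·s)/(2.547e-25 kg·m/s) = 2.601e-09 m = 2.601 nm

Note: The de Broglie wavelength is comparable to the localization size, as expected from wave-particle duality.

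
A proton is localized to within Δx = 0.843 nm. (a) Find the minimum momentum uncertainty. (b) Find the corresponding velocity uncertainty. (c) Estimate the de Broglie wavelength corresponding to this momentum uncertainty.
(a) Δp_min = 6.255 × 10^-26 kg·m/s
(b) Δv_min = 37.396 m/s
(c) λ_dB = 10.593 nm

Step-by-step:

(a) From the uncertainty principle:
Δp_min = ℏ/(2Δx) = (1.055e-34 J·s)/(2 × 8.430e-10 m) = 6.255e-26 kg·m/s

(b) The velocity uncertainty:
Δv = Δp/m = (6.255e-26 kg·m/s)/(1.673e-27 kg) = 3.740e+01 m/s = 37.396 m/s

(c) The de Broglie wavelength for this momentum:
λ = h/p = (6.626e-34 J·s)/(6.255e-26 kg·m/s) = 1.059e-08 m = 10.593 nm

Note: The de Broglie wavelength is comparable to the localization size, as expected from wave-particle duality.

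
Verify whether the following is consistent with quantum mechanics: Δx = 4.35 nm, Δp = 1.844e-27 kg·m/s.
No, it violates the uncertainty principle (impossible measurement).

Calculate the product ΔxΔp:
ΔxΔp = (4.350e-09 m) × (1.844e-27 kg·m/s)
ΔxΔp = 8.021e-36 J·s

Compare to the minimum allowed value ℏ/2:
ℏ/2 = 5.273e-35 J·s

Since ΔxΔp = 8.021e-36 J·s < 5.273e-35 J·s = ℏ/2,
the measurement violates the uncertainty principle.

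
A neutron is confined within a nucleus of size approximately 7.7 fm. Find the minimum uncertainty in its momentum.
6.848 × 10^-21 kg·m/s

Using the Heisenberg uncertainty principle:
ΔxΔp ≥ ℏ/2

With Δx ≈ L = 7.700e-15 m (the confinement size):
Δp_min = ℏ/(2Δx)
Δp_min = (1.055e-34 J·s) / (2 × 7.700e-15 m)
Δp_min = 6.848e-21 kg·m/s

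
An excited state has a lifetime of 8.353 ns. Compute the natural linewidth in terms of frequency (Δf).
9.527 MHz

Using the energy-time uncertainty principle and E = hf:
ΔEΔt ≥ ℏ/2
hΔf·Δt ≥ ℏ/2

The minimum frequency uncertainty is:
Δf = ℏ/(2hτ) = 1/(4πτ)
Δf = 1/(4π × 8.353e-09 s)
Δf = 9.527e+06 Hz = 9.527 MHz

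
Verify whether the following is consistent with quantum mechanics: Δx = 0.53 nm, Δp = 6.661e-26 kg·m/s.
No, it violates the uncertainty principle (impossible measurement).

Calculate the product ΔxΔp:
ΔxΔp = (5.300e-10 m) × (6.661e-26 kg·m/s)
ΔxΔp = 3.530e-35 J·s

Compare to the minimum allowed value ℏ/2:
ℏ/2 = 5.273e-35 J·s

Since ΔxΔp = 3.530e-35 J·s < 5.273e-35 J·s = ℏ/2,
the measurement violates the uncertainty principle.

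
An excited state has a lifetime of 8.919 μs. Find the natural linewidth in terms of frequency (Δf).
8.922 kHz

Using the energy-time uncertainty principle and E = hf:
ΔEΔt ≥ ℏ/2
hΔf·Δt ≥ ℏ/2

The minimum frequency uncertainty is:
Δf = ℏ/(2hτ) = 1/(4πτ)
Δf = 1/(4π × 8.919e-06 s)
Δf = 8.922e+03 Hz = 8.922 kHz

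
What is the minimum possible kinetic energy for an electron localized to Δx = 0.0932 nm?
1.097 eV

Localizing a particle requires giving it sufficient momentum uncertainty:

1. From uncertainty principle: Δp ≥ ℏ/(2Δx)
   Δp_min = (1.055e-34 J·s) / (2 × 9.320e-11 m)
   Δp_min = 5.658e-25 kg·m/s

2. This momentum uncertainty corresponds to kinetic energy:
   KE ≈ (Δp)²/(2m) = (5.658e-25)²/(2 × 9.109e-31 kg)
   KE = 1.757e-19 J = 1.097 eV

Tighter localization requires more energy.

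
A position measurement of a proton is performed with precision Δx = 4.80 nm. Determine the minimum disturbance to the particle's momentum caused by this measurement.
1.099 × 10^-26 kg·m/s

The uncertainty principle implies that measuring position disturbs momentum:
ΔxΔp ≥ ℏ/2

When we measure position with precision Δx, we necessarily introduce a momentum uncertainty:
Δp ≥ ℏ/(2Δx)
Δp_min = (1.055e-34 J·s) / (2 × 4.800e-09 m)
Δp_min = 1.099e-26 kg·m/s

The more precisely we measure position, the greater the momentum disturbance.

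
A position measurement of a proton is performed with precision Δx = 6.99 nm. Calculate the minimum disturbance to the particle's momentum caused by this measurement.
7.543 × 10^-27 kg·m/s

The uncertainty principle implies that measuring position disturbs momentum:
ΔxΔp ≥ ℏ/2

When we measure position with precision Δx, we necessarily introduce a momentum uncertainty:
Δp ≥ ℏ/(2Δx)
Δp_min = (1.055e-34 J·s) / (2 × 6.990e-09 m)
Δp_min = 7.543e-27 kg·m/s

The more precisely we measure position, the greater the momentum disturbance.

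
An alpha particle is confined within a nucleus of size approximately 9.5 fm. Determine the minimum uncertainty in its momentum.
5.550 × 10^-21 kg·m/s

Using the Heisenberg uncertainty principle:
ΔxΔp ≥ ℏ/2

With Δx ≈ L = 9.500e-15 m (the confinement size):
Δp_min = ℏ/(2Δx)
Δp_min = (1.055e-34 J·s) / (2 × 9.500e-15 m)
Δp_min = 5.550e-21 kg·m/s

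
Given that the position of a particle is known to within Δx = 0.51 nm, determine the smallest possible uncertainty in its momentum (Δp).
1.034 × 10^-25 kg·m/s

Using the Heisenberg uncertainty principle:
ΔxΔp ≥ ℏ/2

The minimum uncertainty in momentum is:
Δp_min = ℏ/(2Δx)
Δp_min = (1.055e-34 J·s) / (2 × 5.100e-10 m)
Δp_min = 1.034e-25 kg·m/s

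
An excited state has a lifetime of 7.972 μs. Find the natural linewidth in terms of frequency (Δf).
9.982 kHz

Using the energy-time uncertainty principle and E = hf:
ΔEΔt ≥ ℏ/2
hΔf·Δt ≥ ℏ/2

The minimum frequency uncertainty is:
Δf = ℏ/(2hτ) = 1/(4πτ)
Δf = 1/(4π × 7.972e-06 s)
Δf = 9.982e+03 Hz = 9.982 kHz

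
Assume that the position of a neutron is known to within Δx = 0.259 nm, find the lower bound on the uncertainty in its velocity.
121.549 m/s

Using the Heisenberg uncertainty principle and Δp = mΔv:
ΔxΔp ≥ ℏ/2
Δx(mΔv) ≥ ℏ/2

The minimum uncertainty in velocity is:
Δv_min = ℏ/(2mΔx)
Δv_min = (1.055e-34 J·s) / (2 × 1.675e-27 kg × 2.590e-10 m)
Δv_min = 1.215e+02 m/s = 121.549 m/s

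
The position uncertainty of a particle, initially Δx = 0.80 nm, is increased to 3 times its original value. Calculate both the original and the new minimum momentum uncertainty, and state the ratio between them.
Original Δp_min = 6.591 × 10^-26 kg·m/s; new Δp'_min = 2.197 × 10^-26 kg·m/s; ratio Δp'_min/Δp_min = 1/3.

From the uncertainty principle ΔxΔp ≥ ℏ/2, the minimum momentum uncertainty is Δp_min = ℏ/(2Δx).

Original (Δx = 0.80 nm = 8.000e-10 m):
Δp_min = (1.055e-34 J·s)/(2 × 8.000e-10 m) = 6.591e-26 kg·m/s

When Δx → 3Δx:
Δp'_min = ℏ/(2 × 3Δx) = (1/3) × ℏ/(2Δx) = (1/3) × Δp_min
Δp'_min = 1/3 × 6.591e-26 kg·m/s = 2.197e-26 kg·m/s

Since Δp_min ∝ 1/Δx, when Δx is increased to 3 times its original value, Δp_min decreases to 1/3 of its original value.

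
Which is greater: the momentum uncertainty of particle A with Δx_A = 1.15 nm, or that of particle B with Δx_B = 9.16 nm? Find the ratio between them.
Particle A has the larger minimum momentum uncertainty, by a factor of 7.97.

For each particle, the minimum momentum uncertainty is Δp_min = ℏ/(2Δx):

Particle A: Δp_A = ℏ/(2×1.150e-09 m) = 4.585e-26 kg·m/s
Particle B: Δp_B = ℏ/(2×9.160e-09 m) = 5.756e-27 kg·m/s

Ratio: Δp_A/Δp_B = 7.97

Since Δp_min ∝ 1/Δx, the particle with smaller position uncertainty (A) has larger momentum uncertainty.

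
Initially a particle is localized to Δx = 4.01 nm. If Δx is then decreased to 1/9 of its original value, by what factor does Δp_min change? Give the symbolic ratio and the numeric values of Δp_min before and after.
Original Δp_min = 1.315 × 10^-26 kg·m/s; new Δp'_min = 1.183 × 10^-25 kg·m/s; ratio Δp'_min/Δp_min = 9.

From the uncertainty principle ΔxΔp ≥ ℏ/2, the minimum momentum uncertainty is Δp_min = ℏ/(2Δx).

Original (Δx = 4.01 nm = 4.010e-09 m):
Δp_min = (1.055e-34 J·s)/(2 × 4.010e-09 m) = 1.315e-26 kg·m/s

When Δx → (1/9)Δx:
Δp'_min = ℏ/(2 × (1/9)Δx) = 9 × ℏ/(2Δx) = 9 × Δp_min
Δp'_min = 9 × 1.315e-26 kg·m/s = 1.183e-25 kg·m/s

Since Δp_min ∝ 1/Δx, when Δx is decreased to 1/9 of its original value, Δp_min increases to 9 times its original value.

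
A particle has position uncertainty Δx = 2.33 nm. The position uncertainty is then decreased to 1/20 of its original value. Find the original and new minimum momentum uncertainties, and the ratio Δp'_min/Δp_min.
Original Δp_min = 2.263 × 10^-26 kg·m/s; new Δp'_min = 4.526 × 10^-25 kg·m/s; ratio Δp'_min/Δp_min = 20.

From the uncertainty principle ΔxΔp ≥ ℏ/2, the minimum momentum uncertainty is Δp_min = ℏ/(2Δx).

Original (Δx = 2.33 nm = 2.330e-09 m):
Δp_min = (1.055e-34 J·s)/(2 × 2.330e-09 m) = 2.263e-26 kg·m/s

When Δx → (1/20)Δx:
Δp'_min = ℏ/(2 × (1/20)Δx) = 20 × ℏ/(2Δx) = 20 × Δp_min
Δp'_min = 20 × 2.263e-26 kg·m/s = 4.526e-25 kg·m/s

Since Δp_min ∝ 1/Δx, when Δx is decreased to 1/20 of its original value, Δp_min increases to 20 times its original value.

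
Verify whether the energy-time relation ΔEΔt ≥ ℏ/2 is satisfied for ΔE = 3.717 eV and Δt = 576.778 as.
Yes, it satisfies the uncertainty relation.

Calculate the product ΔEΔt:
ΔE = 3.717 eV = 5.955e-19 J
ΔEΔt = (5.955e-19 J) × (5.768e-16 s)
ΔEΔt = 3.435e-34 J·s

Compare to the minimum allowed value ℏ/2:
ℏ/2 = 5.273e-35 J·s

Since ΔEΔt = 3.435e-34 J·s ≥ 5.273e-35 J·s = ℏ/2,
this satisfies the uncertainty relation.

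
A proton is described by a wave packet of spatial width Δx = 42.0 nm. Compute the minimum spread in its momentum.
1.255 × 10^-27 kg·m/s

For a wave packet, the spatial width Δx and momentum spread Δp are related by the uncertainty principle:
ΔxΔp ≥ ℏ/2

The minimum momentum spread is:
Δp_min = ℏ/(2Δx)
Δp_min = (1.055e-34 J·s) / (2 × 4.200e-08 m)
Δp_min = 1.255e-27 kg·m/s

A wave packet cannot have both a well-defined position and well-defined momentum.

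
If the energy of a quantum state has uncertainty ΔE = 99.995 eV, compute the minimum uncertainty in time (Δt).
3.291 as

Using the energy-time uncertainty principle:
ΔEΔt ≥ ℏ/2

The minimum uncertainty in time is:
Δt_min = ℏ/(2ΔE)
Δt_min = (1.055e-34 J·s) / (2 × 1.602e-17 J)
Δt_min = 3.291e-18 s = 3.291 as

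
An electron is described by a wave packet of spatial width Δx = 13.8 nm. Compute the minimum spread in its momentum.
3.821 × 10^-27 kg·m/s

For a wave packet, the spatial width Δx and momentum spread Δp are related by the uncertainty principle:
ΔxΔp ≥ ℏ/2

The minimum momentum spread is:
Δp_min = ℏ/(2Δx)
Δp_min = (1.055e-34 J·s) / (2 × 1.380e-08 m)
Δp_min = 3.821e-27 kg·m/s

A wave packet cannot have both a well-defined position and well-defined momentum.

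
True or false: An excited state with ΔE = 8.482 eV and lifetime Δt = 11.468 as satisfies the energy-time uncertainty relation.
No, it violates the uncertainty relation.

Calculate the product ΔEΔt:
ΔE = 8.482 eV = 1.359e-18 J
ΔEΔt = (1.359e-18 J) × (1.147e-17 s)
ΔEΔt = 1.558e-35 J·s

Compare to the minimum allowed value ℏ/2:
ℏ/2 = 5.273e-35 J·s

Since ΔEΔt = 1.558e-35 J·s < 5.273e-35 J·s = ℏ/2,
this violates the uncertainty relation.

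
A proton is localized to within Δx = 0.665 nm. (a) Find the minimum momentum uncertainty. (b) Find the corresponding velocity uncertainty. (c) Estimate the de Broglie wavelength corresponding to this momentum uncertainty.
(a) Δp_min = 7.929 × 10^-26 kg·m/s
(b) Δv_min = 47.405 m/s
(c) λ_dB = 8.357 nm

Step-by-step:

(a) From the uncertainty principle:
Δp_min = ℏ/(2Δx) = (1.055e-34 J·s)/(2 × 6.650e-10 m) = 7.929e-26 kg·m/s

(b) The velocity uncertainty:
Δv = Δp/m = (7.929e-26 kg·m/s)/(1.673e-27 kg) = 4.741e+01 m/s = 47.405 m/s

(c) The de Broglie wavelength for this momentum:
λ = h/p = (6.626e-34 J·s)/(7.929e-26 kg·m/s) = 8.357e-09 m = 8.357 nm

Note: The de Broglie wavelength is comparable to the localization size, as expected from wave-particle duality.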